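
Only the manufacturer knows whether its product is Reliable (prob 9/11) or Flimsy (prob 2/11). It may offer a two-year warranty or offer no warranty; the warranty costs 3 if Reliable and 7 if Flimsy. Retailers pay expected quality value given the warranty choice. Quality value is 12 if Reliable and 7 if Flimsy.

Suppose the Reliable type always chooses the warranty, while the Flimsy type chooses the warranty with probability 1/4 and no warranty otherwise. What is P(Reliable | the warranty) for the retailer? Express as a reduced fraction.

18/19

P(the warranty) = (9/11)·1 + (2/11)·(1/4) = 19/22.
By Bayes' rule, P(Reliable | the warranty) = (9/11) / (19/22) = 18/19.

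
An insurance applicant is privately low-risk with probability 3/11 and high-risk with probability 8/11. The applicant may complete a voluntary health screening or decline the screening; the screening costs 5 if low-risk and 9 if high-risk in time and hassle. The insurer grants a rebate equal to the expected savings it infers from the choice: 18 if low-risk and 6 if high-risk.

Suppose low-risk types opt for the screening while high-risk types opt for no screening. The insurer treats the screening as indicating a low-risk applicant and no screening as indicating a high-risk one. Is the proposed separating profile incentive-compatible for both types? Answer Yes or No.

Under these beliefs, the screening earns rebate 18 and no screening earns rebate 6.
low-risk: the screening nets 18 − 5 = 13; no screening nets 6. low-risk prefers the screening.
high-risk: the screening nets 18 − 9 = 9; no screening nets 6. high-risk would deviate to the screening.
high-risk has a profitable deviation, so the profile is not an equilibrium.

No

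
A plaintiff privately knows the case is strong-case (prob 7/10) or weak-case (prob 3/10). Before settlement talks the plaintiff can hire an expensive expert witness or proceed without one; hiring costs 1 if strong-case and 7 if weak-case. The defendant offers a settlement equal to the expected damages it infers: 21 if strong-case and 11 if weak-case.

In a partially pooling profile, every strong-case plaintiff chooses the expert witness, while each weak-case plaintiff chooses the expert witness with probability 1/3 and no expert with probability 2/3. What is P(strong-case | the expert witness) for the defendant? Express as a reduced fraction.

P(the expert witness) = (7/10)·1 + (3/10)·(1/3) = 4/5.
By Bayes' rule, P(strong-case | the expert witness) = (7/10) / (4/5) = 7/8.

7/8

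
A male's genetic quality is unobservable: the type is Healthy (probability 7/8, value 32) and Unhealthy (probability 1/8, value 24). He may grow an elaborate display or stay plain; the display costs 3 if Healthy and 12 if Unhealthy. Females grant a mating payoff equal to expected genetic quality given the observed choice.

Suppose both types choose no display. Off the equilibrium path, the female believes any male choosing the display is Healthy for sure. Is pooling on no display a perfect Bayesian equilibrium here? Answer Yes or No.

On path, the female holds the prior and pays 7/8·32 + 1/8·24 = 31. Off path (the display), believing Healthy, it pays 32.
Healthy: no display nets 31; the display nets 32 − 3 = 29. Healthy stays.
Unhealthy: no display nets 31; the display nets 32 − 12 = 20. Unhealthy stays.
No type deviates, so pooling is sustained.

Yes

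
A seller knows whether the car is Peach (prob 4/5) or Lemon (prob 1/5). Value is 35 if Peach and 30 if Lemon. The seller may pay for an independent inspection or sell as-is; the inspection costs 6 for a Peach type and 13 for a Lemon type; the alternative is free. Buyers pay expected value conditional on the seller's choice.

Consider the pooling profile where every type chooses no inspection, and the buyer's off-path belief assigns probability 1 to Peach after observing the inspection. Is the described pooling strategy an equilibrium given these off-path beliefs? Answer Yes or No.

On path, the buyer holds the prior and pays 4/5·35 + 1/5·30 = 34. Off path (the inspection), believing Peach, it pays 35.
Peach: no inspection nets 34; the inspection nets 35 − 6 = 29. Peach stays.
Lemon: no inspection nets 34; the inspection nets 35 − 13 = 22. Lemon stays.
No type deviates, so pooling is sustained.

Yes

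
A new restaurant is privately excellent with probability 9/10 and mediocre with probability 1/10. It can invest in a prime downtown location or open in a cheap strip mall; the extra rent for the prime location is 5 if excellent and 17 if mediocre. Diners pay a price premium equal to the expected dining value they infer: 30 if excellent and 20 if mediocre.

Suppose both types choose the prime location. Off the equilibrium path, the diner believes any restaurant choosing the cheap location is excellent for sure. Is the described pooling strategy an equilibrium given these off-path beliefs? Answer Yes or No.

On path, the diner holds the prior and pays 9/10·30 + 1/10·20 = 29. Off path (the cheap location), believing excellent, it pays 30.
excellent: the prime location nets 29 − 5 = 24; the cheap location nets 30. excellent would deviate.
mediocre: the prime location nets 29 − 17 = 12; the cheap location nets 30. mediocre would deviate.
A type deviates, so pooling fails.

No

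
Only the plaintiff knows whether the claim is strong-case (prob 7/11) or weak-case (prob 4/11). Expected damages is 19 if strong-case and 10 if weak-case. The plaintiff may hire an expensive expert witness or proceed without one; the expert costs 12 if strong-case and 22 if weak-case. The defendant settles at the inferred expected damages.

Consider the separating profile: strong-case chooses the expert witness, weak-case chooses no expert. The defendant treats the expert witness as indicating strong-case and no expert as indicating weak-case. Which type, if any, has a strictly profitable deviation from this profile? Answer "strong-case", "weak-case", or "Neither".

The expert witness pays 19; no expert pays 10.
strong-case: assigned the expert witness, nets 19 − 12 = 7; deviating to no expert nets 10.
weak-case: assigned no expert, nets 10; deviating to the expert witness nets 19 − 22 = -3.
The strong-case type gains 3 by deviating.

strong-case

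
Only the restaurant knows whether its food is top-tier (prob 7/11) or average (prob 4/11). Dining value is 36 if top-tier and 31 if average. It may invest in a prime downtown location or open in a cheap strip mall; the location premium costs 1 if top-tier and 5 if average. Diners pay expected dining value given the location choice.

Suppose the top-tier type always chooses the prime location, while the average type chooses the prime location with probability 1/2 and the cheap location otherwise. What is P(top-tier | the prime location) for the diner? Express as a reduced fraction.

P(the prime location) = (7/11)·1 + (4/11)·(1/2) = 9/11.
By Bayes' rule, P(top-tier | the prime location) = (7/11) / (9/11) = 7/9.

7/9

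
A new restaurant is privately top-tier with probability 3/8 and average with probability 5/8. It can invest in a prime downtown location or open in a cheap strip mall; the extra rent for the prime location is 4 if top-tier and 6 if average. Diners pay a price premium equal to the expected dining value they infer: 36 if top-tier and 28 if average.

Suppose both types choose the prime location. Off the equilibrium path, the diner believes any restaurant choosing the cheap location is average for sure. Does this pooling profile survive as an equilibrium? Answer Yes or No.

No

On path, the diner holds the prior and pays 3/8·36 + 5/8·28 = 31. Off path (the cheap location), believing average, it pays 28.
top-tier: the prime location nets 31 − 4 = 27; the cheap location nets 28. top-tier would deviate.
average: the prime location nets 31 − 6 = 25; the cheap location nets 28. average would deviate.
A type deviates, so pooling fails.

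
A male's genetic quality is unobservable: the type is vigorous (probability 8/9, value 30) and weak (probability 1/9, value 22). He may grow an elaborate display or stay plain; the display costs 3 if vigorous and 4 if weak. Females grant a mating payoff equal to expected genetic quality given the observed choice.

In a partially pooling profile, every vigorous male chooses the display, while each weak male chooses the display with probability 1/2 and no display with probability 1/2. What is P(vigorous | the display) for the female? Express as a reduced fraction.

16/17

P(the display) = (8/9)·1 + (1/9)·(1/2) = 17/18.
By Bayes' rule, P(vigorous | the display) = (8/9) / (17/18) = 16/17.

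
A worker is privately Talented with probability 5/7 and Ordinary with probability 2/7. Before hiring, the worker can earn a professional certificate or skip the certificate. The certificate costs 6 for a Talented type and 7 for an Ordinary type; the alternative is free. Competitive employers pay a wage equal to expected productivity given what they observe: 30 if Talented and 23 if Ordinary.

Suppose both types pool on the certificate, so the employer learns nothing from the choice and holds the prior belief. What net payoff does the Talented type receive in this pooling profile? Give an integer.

22

Pooled wage = 5/7·30 + 2/7·23 = 28.
Talented pays cost 6 for the certificate, so net payoff = 28 − 6 = 22.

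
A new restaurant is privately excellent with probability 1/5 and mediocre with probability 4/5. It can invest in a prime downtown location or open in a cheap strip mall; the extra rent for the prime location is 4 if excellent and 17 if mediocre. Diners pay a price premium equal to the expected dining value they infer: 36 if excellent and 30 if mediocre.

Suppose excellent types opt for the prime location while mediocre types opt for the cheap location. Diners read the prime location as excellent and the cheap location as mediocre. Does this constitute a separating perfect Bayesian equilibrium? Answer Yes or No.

Under these beliefs, the prime location earns price premium 36 and the cheap location earns price premium 30.
excellent: the prime location nets 36 − 4 = 32; the cheap location nets 30. excellent prefers the prime location.
mediocre: the prime location nets 36 − 17 = 19; the cheap location nets 30. mediocre prefers the cheap location.
Neither type deviates, so the separating profile is an equilibrium.

Yes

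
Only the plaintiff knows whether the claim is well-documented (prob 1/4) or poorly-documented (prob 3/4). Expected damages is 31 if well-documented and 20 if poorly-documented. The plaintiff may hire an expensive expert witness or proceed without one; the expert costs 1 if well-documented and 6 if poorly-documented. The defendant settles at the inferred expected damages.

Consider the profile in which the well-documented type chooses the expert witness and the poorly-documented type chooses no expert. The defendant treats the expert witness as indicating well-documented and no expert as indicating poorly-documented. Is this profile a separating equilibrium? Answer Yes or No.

Under these beliefs, the expert witness earns settlement 31 and no expert earns settlement 20.
well-documented: the expert witness nets 31 − 1 = 30; no expert nets 20. well-documented prefers the expert witness.
poorly-documented: the expert witness nets 31 − 6 = 25; no expert nets 20. poorly-documented would deviate to the expert witness.
poorly-documented has a profitable deviation, so the profile is not an equilibrium.

No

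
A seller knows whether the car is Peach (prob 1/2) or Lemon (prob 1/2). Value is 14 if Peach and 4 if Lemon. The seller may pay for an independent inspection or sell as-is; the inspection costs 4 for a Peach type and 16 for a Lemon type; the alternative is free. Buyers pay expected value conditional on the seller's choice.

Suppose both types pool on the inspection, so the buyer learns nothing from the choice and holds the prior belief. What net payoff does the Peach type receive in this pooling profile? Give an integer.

Pooled price = 1/2·14 + 1/2·4 = 9.
Peach pays cost 4 for the inspection, so net payoff = 9 − 4 = 5.

5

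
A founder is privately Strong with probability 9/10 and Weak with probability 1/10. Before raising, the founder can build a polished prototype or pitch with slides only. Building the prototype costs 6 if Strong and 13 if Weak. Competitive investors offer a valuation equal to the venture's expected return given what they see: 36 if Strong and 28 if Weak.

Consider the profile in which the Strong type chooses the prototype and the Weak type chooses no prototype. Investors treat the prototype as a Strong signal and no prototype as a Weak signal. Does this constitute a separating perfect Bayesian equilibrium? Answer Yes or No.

Yes

Under these beliefs, the prototype earns valuation 36 and no prototype earns valuation 28.
Strong: the prototype nets 36 − 6 = 30; no prototype nets 28. Strong prefers the prototype.
Weak: the prototype nets 36 − 13 = 23; no prototype nets 28. Weak prefers no prototype.
Neither type deviates, so the separating profile is an equilibrium.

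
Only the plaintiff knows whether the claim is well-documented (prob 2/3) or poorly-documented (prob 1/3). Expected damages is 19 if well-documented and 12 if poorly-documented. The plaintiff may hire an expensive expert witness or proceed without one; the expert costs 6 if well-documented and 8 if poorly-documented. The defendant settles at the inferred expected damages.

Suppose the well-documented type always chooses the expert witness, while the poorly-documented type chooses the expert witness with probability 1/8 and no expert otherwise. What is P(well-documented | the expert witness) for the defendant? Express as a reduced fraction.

16/17

P(the expert witness) = (2/3)·1 + (1/3)·(1/8) = 17/24.
By Bayes' rule, P(well-documented | the expert witness) = (2/3) / (17/24) = 16/17.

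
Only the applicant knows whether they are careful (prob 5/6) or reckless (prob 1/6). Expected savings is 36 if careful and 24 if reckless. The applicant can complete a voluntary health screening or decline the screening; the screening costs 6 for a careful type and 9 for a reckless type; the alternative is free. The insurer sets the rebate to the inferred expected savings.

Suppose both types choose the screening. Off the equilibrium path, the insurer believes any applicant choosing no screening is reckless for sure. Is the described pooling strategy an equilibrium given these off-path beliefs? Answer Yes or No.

Yes

On path, the insurer holds the prior and pays 5/6·36 + 1/6·24 = 34. Off path (no screening), believing reckless, it pays 24.
careful: the screening nets 34 − 6 = 28; no screening nets 24. careful stays.
reckless: the screening nets 34 − 9 = 25; no screening nets 24. reckless stays.
No type deviates, so pooling is sustained.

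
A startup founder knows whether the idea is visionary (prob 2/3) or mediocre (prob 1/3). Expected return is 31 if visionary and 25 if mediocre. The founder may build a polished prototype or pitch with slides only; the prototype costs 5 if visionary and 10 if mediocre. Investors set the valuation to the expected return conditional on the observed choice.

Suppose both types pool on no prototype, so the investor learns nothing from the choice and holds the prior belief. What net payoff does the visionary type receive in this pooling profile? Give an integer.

29

Pooled valuation = 2/3·31 + 1/3·25 = 29.
visionary pays no cost for no prototype, so net payoff = 29.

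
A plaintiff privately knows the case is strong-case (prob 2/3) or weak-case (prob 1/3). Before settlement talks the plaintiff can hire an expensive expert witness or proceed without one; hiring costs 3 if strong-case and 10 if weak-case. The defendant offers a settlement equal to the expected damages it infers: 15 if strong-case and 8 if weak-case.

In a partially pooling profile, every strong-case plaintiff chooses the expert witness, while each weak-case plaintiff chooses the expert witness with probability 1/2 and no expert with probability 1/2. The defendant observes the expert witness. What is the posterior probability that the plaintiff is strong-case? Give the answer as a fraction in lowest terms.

4/5

P(the expert witness) = (2/3)·1 + (1/3)·(1/2) = 5/6.
By Bayes' rule, P(strong-case | the expert witness) = (2/3) / (5/6) = 4/5.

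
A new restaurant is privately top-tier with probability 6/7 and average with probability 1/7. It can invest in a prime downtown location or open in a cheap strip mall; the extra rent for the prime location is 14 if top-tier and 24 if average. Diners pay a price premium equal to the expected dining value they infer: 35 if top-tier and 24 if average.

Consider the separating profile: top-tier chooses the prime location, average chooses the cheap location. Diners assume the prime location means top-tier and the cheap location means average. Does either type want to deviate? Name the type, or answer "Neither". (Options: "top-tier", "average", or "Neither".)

top-tier

The prime location pays 35; the cheap location pays 24.
top-tier: assigned the prime location, nets 35 − 14 = 21; deviating to the cheap location nets 24.
average: assigned the cheap location, nets 24; deviating to the prime location nets 35 − 24 = 11.
The top-tier type gains 3 by deviating.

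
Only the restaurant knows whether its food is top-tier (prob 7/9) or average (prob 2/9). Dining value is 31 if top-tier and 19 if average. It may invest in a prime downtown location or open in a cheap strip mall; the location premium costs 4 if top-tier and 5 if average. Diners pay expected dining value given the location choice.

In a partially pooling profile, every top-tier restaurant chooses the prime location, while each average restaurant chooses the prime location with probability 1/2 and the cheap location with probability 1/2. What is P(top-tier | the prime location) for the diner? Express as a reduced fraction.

7/8

P(the prime location) = (7/9)·1 + (2/9)·(1/2) = 8/9.
By Bayes' rule, P(top-tier | the prime location) = (7/9) / (8/9) = 7/8.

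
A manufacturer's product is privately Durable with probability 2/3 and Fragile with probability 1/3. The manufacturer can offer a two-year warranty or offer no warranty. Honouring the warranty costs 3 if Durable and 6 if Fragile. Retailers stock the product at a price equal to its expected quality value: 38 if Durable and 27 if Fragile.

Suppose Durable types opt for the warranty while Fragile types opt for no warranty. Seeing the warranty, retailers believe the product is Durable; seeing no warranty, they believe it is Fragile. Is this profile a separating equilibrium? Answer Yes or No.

Under these beliefs, the warranty earns price 38 and no warranty earns price 27.
Durable: the warranty nets 38 − 3 = 35; no warranty nets 27. Durable prefers the warranty.
Fragile: the warranty nets 38 − 6 = 32; no warranty nets 27. Fragile would deviate to the warranty.
Fragile has a profitable deviation, so the profile is not an equilibrium.

No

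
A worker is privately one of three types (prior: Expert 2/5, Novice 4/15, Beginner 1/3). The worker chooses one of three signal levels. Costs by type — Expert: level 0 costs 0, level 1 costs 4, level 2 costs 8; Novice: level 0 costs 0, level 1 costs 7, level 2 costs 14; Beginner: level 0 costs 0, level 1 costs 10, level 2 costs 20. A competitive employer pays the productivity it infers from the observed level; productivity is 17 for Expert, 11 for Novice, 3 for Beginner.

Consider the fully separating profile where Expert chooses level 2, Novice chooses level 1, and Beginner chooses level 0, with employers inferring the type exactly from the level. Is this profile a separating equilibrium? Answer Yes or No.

Yes

Separating wages: level 2 → 17, level 1 → 11, level 0 → 3.
Expert (assigned level 2): level 0: 3 − 0 = 3; level 1: 11 − 4 = 7; level 2: 17 − 8 = 9. Expert stays.
Novice (assigned level 1): level 0: 3 − 0 = 3; level 1: 11 − 7 = 4; level 2: 17 − 14 = 3. Novice stays.
Beginner (assigned level 0): level 0: 3 − 0 = 3; level 1: 11 − 10 = 1; level 2: 17 − 20 = -3. Beginner stays.
Every type prefers its assigned level; separation holds.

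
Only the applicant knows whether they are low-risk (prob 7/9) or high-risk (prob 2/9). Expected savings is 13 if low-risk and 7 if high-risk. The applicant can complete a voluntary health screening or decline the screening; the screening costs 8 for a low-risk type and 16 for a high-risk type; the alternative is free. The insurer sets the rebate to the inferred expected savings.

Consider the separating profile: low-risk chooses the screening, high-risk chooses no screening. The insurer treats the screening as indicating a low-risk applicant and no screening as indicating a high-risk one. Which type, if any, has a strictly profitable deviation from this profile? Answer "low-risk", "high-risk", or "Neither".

low-risk

The screening pays 13; no screening pays 7.
low-risk: assigned the screening, nets 13 − 8 = 5; deviating to no screening nets 7.
high-risk: assigned no screening, nets 7; deviating to the screening nets 13 − 16 = -3.
The low-risk type gains 2 by deviating.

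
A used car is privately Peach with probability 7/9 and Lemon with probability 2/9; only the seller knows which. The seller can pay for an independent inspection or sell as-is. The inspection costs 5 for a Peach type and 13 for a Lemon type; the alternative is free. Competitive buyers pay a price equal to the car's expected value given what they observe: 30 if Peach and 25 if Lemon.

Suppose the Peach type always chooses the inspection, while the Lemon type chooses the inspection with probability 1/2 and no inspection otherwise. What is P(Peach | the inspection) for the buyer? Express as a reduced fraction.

7/8

P(the inspection) = (7/9)·1 + (2/9)·(1/2) = 8/9.
By Bayes' rule, P(Peach | the inspection) = (7/9) / (8/9) = 7/8.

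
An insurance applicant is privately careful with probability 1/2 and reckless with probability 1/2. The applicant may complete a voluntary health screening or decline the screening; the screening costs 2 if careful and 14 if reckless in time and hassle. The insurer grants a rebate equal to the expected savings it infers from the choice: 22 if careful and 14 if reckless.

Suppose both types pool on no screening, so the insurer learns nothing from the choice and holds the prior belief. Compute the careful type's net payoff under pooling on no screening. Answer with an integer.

Pooled rebate = 1/2·22 + 1/2·14 = 18.
careful pays no cost for no screening, so net payoff = 18.

18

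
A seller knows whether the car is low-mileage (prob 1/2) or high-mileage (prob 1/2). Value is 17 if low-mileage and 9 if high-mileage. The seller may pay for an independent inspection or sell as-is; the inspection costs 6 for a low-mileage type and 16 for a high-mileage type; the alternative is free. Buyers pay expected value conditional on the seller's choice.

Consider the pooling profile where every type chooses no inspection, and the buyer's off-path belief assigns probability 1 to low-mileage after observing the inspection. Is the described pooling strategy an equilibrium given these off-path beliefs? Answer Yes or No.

Yes

On path, the buyer holds the prior and pays 1/2·17 + 1/2·9 = 13. Off path (the inspection), believing low-mileage, it pays 17.
low-mileage: no inspection nets 13; the inspection nets 17 − 6 = 11. low-mileage stays.
high-mileage: no inspection nets 13; the inspection nets 17 − 16 = 1. high-mileage stays.
No type deviates, so pooling is sustained.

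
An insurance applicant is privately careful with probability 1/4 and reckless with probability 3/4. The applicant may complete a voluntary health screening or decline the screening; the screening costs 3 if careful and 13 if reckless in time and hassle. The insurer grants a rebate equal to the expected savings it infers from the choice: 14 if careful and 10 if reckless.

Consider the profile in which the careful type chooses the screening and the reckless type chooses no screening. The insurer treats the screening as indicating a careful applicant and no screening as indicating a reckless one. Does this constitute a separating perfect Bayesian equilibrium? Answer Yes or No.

Under these beliefs, the screening earns rebate 14 and no screening earns rebate 10.
careful: the screening nets 14 − 3 = 11; no screening nets 10. careful prefers the screening.
reckless: the screening nets 14 − 13 = 1; no screening nets 10. reckless prefers no screening.
Neither type deviates, so the separating profile is an equilibrium.

Yes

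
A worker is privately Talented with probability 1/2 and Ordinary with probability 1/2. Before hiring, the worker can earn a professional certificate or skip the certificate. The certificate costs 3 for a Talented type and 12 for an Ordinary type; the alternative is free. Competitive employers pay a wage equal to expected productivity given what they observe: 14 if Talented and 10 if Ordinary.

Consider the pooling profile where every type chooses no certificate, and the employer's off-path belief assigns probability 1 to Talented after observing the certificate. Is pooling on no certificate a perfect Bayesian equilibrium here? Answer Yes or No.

Yes

On path, the employer holds the prior and pays 1/2·14 + 1/2·10 = 12. Off path (the certificate), believing Talented, it pays 14.
Talented: no certificate nets 12; the certificate nets 14 − 3 = 11. Talented stays.
Ordinary: no certificate nets 12; the certificate nets 14 − 12 = 2. Ordinary stays.
No type deviates, so pooling is sustained.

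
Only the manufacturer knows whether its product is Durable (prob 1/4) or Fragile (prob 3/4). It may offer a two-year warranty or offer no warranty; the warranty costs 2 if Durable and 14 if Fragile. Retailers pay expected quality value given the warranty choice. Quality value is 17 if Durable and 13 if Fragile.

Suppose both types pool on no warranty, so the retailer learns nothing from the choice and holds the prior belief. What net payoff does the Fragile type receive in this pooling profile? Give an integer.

Pooled price = 1/4·17 + 3/4·13 = 14.
Fragile pays no cost for no warranty, so net payoff = 14.

14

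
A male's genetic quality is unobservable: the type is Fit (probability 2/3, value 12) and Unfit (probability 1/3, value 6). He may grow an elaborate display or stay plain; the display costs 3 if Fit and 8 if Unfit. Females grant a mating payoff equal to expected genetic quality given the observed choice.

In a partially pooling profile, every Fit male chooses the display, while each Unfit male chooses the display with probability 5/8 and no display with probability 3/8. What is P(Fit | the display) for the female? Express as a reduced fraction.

P(the display) = (2/3)·1 + (1/3)·(5/8) = 7/8.
By Bayes' rule, P(Fit | the display) = (2/3) / (7/8) = 16/21.

16/21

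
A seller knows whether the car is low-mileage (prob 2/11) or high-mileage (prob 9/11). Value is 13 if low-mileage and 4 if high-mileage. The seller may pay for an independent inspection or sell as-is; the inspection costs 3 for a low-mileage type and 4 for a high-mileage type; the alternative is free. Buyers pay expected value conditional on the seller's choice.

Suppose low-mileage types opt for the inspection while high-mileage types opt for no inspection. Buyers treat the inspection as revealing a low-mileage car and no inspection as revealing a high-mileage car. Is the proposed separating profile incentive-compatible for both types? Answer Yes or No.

Under these beliefs, the inspection earns price 13 and no inspection earns price 4.
low-mileage: the inspection nets 13 − 3 = 10; no inspection nets 4. low-mileage prefers the inspection.
high-mileage: the inspection nets 13 − 4 = 9; no inspection nets 4. high-mileage would deviate to the inspection.
high-mileage has a profitable deviation, so the profile is not an equilibrium.

No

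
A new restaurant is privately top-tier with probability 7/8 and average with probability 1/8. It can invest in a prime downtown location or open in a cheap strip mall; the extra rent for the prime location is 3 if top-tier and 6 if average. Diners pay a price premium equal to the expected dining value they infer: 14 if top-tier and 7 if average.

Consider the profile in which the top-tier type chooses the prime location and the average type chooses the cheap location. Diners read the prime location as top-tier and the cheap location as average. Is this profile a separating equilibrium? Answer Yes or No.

Under these beliefs, the prime location earns price premium 14 and the cheap location earns price premium 7.
top-tier: the prime location nets 14 − 3 = 11; the cheap location nets 7. top-tier prefers the prime location.
average: the prime location nets 14 − 6 = 8; the cheap location nets 7. average would deviate to the prime location.
average has a profitable deviation, so the profile is not an equilibrium.

No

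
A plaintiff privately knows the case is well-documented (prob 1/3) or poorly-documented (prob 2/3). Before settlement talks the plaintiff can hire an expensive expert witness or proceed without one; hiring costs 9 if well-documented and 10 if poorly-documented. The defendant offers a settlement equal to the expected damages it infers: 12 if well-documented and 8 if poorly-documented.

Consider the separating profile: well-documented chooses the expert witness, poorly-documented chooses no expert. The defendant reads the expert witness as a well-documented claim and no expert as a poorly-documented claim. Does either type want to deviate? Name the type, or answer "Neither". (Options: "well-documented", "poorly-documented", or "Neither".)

well-documented

The expert witness pays 12; no expert pays 8.
well-documented: assigned the expert witness, nets 12 − 9 = 3; deviating to no expert nets 8.
poorly-documented: assigned no expert, nets 8; deviating to the expert witness nets 12 − 10 = 2.
The well-documented type gains 5 by deviating.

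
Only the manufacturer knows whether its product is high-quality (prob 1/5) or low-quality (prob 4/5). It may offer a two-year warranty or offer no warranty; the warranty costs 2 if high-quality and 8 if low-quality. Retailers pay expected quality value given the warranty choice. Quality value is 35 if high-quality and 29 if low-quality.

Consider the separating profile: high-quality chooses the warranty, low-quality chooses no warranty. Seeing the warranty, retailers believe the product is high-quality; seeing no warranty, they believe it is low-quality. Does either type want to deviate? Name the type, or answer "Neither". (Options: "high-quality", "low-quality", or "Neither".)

Neither

The warranty pays 35; no warranty pays 29.
high-quality: assigned the warranty, nets 35 − 2 = 33; deviating to no warranty nets 29.
low-quality: assigned no warranty, nets 29; deviating to the warranty nets 35 − 8 = 27.
Both types strictly prefer their assigned action; no profitable deviation.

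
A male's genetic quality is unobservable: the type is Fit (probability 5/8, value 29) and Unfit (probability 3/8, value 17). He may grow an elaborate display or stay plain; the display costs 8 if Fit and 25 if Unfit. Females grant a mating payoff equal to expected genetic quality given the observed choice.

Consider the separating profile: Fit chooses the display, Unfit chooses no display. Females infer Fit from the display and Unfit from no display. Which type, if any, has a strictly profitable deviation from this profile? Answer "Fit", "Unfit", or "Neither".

The display pays 29; no display pays 17.
Fit: assigned the display, nets 29 − 8 = 21; deviating to no display nets 17.
Unfit: assigned no display, nets 17; deviating to the display nets 29 − 25 = 4.
Both types strictly prefer their assigned action; no profitable deviation.

Neither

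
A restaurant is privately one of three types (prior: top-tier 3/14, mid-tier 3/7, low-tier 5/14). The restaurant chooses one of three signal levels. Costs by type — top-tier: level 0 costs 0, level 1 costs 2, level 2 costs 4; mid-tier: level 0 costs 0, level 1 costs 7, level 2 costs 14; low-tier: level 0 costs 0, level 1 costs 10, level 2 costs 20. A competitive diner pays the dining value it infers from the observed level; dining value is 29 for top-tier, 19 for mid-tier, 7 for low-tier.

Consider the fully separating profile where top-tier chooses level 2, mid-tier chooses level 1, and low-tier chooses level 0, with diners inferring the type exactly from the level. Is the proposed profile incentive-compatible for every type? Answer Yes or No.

Separating price premiums: level 2 → 29, level 1 → 19, level 0 → 7.
top-tier (assigned level 2): level 0: 7 − 0 = 7; level 1: 19 − 2 = 17; level 2: 29 − 4 = 25. top-tier stays.
mid-tier (assigned level 1): level 0: 7 − 0 = 7; level 1: 19 − 7 = 12; level 2: 29 − 14 = 15. mid-tier prefers level 2.
low-tier (assigned level 0): level 0: 7 − 0 = 7; level 1: 19 − 10 = 9; level 2: 29 − 20 = 9. low-tier prefers level 1.
At least one type deviates; the separating profile fails.

No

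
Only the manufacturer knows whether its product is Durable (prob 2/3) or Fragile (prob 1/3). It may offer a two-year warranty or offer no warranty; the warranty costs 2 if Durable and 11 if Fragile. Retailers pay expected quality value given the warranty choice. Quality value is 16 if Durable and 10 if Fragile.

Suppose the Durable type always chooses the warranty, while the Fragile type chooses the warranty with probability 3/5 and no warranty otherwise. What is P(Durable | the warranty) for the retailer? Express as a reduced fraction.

10/13

P(the warranty) = (2/3)·1 + (1/3)·(3/5) = 13/15.
By Bayes' rule, P(Durable | the warranty) = (2/3) / (13/15) = 10/13.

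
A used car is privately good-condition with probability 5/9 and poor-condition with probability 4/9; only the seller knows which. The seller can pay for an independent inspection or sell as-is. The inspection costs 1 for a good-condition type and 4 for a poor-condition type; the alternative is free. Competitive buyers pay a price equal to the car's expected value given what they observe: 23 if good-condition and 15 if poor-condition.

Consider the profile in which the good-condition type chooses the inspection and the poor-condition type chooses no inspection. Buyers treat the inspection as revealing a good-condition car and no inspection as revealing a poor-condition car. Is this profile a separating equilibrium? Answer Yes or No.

No

Under these beliefs, the inspection earns price 23 and no inspection earns price 15.
good-condition: the inspection nets 23 − 1 = 22; no inspection nets 15. good-condition prefers the inspection.
poor-condition: the inspection nets 23 − 4 = 19; no inspection nets 15. poor-condition would deviate to the inspection.
poor-condition has a profitable deviation, so the profile is not an equilibrium.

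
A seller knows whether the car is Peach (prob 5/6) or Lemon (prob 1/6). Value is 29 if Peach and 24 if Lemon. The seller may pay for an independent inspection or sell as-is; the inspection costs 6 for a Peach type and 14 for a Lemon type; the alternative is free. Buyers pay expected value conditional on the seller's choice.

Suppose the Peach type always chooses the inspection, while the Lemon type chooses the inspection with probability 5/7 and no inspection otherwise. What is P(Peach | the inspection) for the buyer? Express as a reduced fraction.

P(the inspection) = (5/6)·1 + (1/6)·(5/7) = 20/21.
By Bayes' rule, P(Peach | the inspection) = (5/6) / (20/21) = 7/8.

7/8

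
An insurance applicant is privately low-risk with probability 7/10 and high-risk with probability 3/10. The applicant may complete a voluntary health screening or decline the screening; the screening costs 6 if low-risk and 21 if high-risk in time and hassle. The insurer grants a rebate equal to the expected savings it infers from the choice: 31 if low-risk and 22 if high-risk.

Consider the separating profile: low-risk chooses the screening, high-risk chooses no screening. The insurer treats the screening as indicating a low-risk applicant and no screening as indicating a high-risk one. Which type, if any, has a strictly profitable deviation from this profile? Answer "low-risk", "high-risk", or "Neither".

Neither

The screening pays 31; no screening pays 22.
low-risk: assigned the screening, nets 31 − 6 = 25; deviating to no screening nets 22.
high-risk: assigned no screening, nets 22; deviating to the screening nets 31 − 21 = 10.
Both types strictly prefer their assigned action; no profitable deviation.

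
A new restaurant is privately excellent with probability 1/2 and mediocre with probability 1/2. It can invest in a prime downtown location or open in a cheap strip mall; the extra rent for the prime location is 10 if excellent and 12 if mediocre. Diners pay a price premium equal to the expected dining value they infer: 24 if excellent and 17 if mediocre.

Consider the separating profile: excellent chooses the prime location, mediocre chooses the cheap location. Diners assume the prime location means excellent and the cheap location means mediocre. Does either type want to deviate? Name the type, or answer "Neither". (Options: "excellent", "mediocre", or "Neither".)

The prime location pays 24; the cheap location pays 17.
excellent: assigned the prime location, nets 24 − 10 = 14; deviating to the cheap location nets 17.
mediocre: assigned the cheap location, nets 17; deviating to the prime location nets 24 − 12 = 12.
The excellent type gains 3 by deviating.

excellent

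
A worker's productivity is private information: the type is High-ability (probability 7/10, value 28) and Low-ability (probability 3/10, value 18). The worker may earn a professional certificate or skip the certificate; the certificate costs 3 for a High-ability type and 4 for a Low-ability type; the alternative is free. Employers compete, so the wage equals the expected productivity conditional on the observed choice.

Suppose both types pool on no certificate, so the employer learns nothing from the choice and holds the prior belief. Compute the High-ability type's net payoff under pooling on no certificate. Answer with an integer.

Pooled wage = 7/10·28 + 3/10·18 = 25.
High-ability pays no cost for no certificate, so net payoff = 25.

25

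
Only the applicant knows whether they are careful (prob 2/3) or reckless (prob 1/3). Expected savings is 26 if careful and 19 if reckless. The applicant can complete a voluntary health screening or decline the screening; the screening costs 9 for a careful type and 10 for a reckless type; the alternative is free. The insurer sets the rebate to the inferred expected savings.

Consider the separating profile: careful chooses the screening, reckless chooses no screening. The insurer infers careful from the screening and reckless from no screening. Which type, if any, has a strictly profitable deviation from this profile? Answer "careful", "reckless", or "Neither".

careful

The screening pays 26; no screening pays 19.
careful: assigned the screening, nets 26 − 9 = 17; deviating to no screening nets 19.
reckless: assigned no screening, nets 19; deviating to the screening nets 26 − 10 = 16.
The careful type gains 2 by deviating.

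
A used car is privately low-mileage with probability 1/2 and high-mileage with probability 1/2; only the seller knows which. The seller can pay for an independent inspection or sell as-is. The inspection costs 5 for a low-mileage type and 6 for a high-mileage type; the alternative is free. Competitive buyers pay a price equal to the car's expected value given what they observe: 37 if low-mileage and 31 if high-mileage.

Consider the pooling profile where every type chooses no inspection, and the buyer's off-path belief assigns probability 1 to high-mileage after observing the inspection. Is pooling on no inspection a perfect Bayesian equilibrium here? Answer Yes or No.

Yes

On path, the buyer holds the prior and pays 1/2·37 + 1/2·31 = 34. Off path (the inspection), believing high-mileage, it pays 31.
low-mileage: no inspection nets 34; the inspection nets 31 − 5 = 26. low-mileage stays.
high-mileage: no inspection nets 34; the inspection nets 31 − 6 = 25. high-mileage stays.
No type deviates, so pooling is sustained.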